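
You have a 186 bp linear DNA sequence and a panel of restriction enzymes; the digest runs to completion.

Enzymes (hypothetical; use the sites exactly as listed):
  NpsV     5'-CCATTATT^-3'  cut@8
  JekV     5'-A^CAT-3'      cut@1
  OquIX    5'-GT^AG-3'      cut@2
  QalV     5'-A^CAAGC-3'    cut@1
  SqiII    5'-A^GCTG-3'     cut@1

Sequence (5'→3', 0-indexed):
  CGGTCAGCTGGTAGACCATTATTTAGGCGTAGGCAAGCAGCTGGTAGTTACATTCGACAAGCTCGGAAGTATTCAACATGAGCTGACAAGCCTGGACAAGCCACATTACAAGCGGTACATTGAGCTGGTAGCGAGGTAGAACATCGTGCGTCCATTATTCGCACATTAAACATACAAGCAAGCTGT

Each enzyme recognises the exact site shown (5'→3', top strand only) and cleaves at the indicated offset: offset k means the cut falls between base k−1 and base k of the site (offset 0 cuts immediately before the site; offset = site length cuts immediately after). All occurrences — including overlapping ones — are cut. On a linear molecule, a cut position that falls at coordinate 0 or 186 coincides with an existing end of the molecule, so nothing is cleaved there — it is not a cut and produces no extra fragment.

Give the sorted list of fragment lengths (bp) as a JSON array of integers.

[4,4,4,5,5,5,5,5,6,6,6,6,6,7,7,7,7,7,8,9,9,10,11,18,19]

Scan for sites:
  NpsV (CCATTATT, off=8): starts [15, 151] → cuts [23, 159]
  JekV (ACAT, off=1): starts [49, 75, 102, 116, 140, 162, 169] → cuts [50, 76, 103, 117, 141, 163, 170]
  OquIX (GTAG, off=2): starts [10, 28, 43, 127, 135] → cuts [12, 30, 45, 129, 137]
  QalV (ACAAGC, off=1): starts [56, 85, 95, 107, 173] → cuts [57, 86, 96, 108, 174]
  SqiII (AGCTG, off=1): starts [5, 38, 80, 122, 180] → cuts [6, 39, 81, 123, 181]

All cut coordinates (distinct, sorted): [6, 12, 23, 30, 39, 45, 50, 57, 76, 81, 86, 96, 103, 108, 117, 123, 129, 137, 141, 159, 163, 170, 174, 181]

Fragment lengths:
  [0,6): 6 bp
  [6,12): 6 bp
  [12,23): 11 bp
  [23,30): 7 bp
  [30,39): 9 bp
  [39,45): 6 bp
  [45,50): 5 bp
  [50,57): 7 bp
  [57,76): 19 bp
  [76,81): 5 bp
  [81,86): 5 bp
  [86,96): 10 bp
  [96,103): 7 bp
  [103,108): 5 bp
  [108,117): 9 bp
  [117,123): 6 bp
  [123,129): 6 bp
  [129,137): 8 bp
  [137,141): 4 bp
  [141,159): 18 bp
  [159,163): 4 bp
  [163,170): 7 bp
  [170,174): 4 bp
  [174,181): 7 bp
  [181,186): 5 bp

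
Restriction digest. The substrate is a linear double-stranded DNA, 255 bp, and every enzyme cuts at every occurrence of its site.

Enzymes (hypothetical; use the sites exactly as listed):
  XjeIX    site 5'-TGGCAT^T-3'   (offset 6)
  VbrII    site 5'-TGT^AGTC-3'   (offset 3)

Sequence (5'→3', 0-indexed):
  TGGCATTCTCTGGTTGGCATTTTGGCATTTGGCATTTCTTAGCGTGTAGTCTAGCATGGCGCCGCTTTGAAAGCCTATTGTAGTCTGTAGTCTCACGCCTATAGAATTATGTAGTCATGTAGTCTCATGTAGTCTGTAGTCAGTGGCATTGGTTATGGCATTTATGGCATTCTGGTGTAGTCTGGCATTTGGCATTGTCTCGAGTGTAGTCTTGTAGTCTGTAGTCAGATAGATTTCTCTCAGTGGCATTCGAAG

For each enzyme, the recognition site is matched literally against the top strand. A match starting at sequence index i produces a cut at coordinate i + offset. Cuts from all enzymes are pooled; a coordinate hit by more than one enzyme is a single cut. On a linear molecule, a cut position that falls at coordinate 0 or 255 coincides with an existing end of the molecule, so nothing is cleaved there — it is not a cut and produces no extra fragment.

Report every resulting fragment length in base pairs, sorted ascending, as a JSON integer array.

[6,6,7,7,7,7,7,8,8,8,8,9,10,10,12,12,12,12,14,24,27,34]

Scan for sites:
  XjeIX (TGGCATT, off=6): starts [0, 14, 22, 29, 143, 155, 164, 182, 189, 243] → cuts [6, 20, 28, 35, 149, 161, 170, 188, 195, 249]
  VbrII (TGTAGTC, off=3): starts [44, 78, 85, 109, 117, 127, 134, 175, 204, 212, 219] → cuts [47, 81, 88, 112, 120, 130, 137, 178, 207, 215, 222]

Pooled cuts: [6, 20, 28, 35, 47, 81, 88, 112, 120, 130, 137, 149, 161, 170, 178, 188, 195, 207, 215, 222, 249]

Fragment lengths:
  [0,6): 6 bp
  [6,20): 14 bp
  [20,28): 8 bp
  [28,35): 7 bp
  [35,47): 12 bp
  [47,81): 34 bp
  [81,88): 7 bp
  [88,112): 24 bp
  [112,120): 8 bp
  [120,130): 10 bp
  [130,137): 7 bp
  [137,149): 12 bp
  [149,161): 12 bp
  [161,170): 9 bp
  [170,178): 8 bp
  [178,188): 10 bp
  [188,195): 7 bp
  [195,207): 12 bp
  [207,215): 8 bp
  [215,222): 7 bp
  [222,249): 27 bp
  [249,255): 6 bp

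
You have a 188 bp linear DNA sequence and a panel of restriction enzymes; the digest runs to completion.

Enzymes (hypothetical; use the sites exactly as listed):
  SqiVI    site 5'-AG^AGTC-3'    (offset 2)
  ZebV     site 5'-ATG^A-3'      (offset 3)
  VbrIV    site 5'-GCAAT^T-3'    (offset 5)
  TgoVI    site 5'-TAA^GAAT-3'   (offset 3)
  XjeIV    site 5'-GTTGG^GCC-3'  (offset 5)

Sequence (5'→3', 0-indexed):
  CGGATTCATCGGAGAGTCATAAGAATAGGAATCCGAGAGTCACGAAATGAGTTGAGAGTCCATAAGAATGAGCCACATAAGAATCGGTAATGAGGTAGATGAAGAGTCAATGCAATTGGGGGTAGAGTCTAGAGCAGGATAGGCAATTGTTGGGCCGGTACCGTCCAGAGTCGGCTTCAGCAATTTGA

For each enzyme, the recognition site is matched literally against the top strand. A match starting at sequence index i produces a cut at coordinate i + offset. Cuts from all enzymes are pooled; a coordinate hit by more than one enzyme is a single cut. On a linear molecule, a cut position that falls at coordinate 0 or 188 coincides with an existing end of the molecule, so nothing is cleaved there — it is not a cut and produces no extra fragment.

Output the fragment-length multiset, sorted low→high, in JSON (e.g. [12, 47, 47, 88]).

[3,4,5,6,7,8,9,9,9,10,12,12,12,14,15,15,16,22]

Site scan:
  SqiVI (AGAGTC, off=2): starts [12, 35, 54, 102, 123, 166] → cuts [14, 37, 56, 104, 125, 168]
  ZebV (ATGA, off=3): starts [46, 67, 89, 98] → cuts [49, 70, 92, 101]
  VbrIV (GCAATT, off=5): starts [111, 142, 179] → cuts [116, 147, 184]
  TgoVI (TAAGAAT, off=3): starts [19, 62, 77] → cuts [22, 65, 80]
  XjeIV (GTTGGGCC, off=5): starts [148] → cuts [153]

All cut coordinates (distinct, sorted): [14, 22, 37, 49, 56, 65, 70, 80, 92, 101, 104, 116, 125, 147, 153, 168, 184]

Fragment lengths:
  [0,14): 14 bp
  [14,22): 8 bp
  [22,37): 15 bp
  [37,49): 12 bp
  [49,56): 7 bp
  [56,65): 9 bp
  [65,70): 5 bp
  [70,80): 10 bp
  [80,92): 12 bp
  [92,101): 9 bp
  [101,104): 3 bp
  [104,116): 12 bp
  [116,125): 9 bp
  [125,147): 22 bp
  [147,153): 6 bp
  [153,168): 15 bp
  [168,184): 16 bp
  [184,188): 4 bp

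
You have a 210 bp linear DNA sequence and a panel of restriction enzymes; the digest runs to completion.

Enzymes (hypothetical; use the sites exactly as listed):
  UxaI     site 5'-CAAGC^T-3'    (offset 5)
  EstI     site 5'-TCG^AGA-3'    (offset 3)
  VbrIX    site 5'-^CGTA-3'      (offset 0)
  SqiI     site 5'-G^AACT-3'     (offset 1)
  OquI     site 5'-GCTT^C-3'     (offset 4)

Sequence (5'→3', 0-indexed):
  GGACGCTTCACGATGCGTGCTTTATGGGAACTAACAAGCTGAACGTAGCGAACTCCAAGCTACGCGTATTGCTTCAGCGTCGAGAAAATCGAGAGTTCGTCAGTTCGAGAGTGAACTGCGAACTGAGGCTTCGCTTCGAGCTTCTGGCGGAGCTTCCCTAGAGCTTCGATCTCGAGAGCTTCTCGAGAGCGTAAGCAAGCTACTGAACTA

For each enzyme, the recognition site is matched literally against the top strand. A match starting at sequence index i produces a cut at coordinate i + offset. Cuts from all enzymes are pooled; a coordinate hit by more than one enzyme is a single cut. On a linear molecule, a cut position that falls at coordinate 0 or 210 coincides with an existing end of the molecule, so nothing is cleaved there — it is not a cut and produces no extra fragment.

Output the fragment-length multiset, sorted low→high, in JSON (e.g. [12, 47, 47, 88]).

[4,4,4,4,5,5,5,6,7,7,7,7,8,8,8,9,10,10,11,11,11,11,12,16,20]

Site scan:
  UxaI CAAGCT/5: at [34, 55, 195] ⇒ [39, 60, 200]
  EstI TCGAGA/3: at [79, 88, 104, 171, 182] ⇒ [82, 91, 107, 174, 185]
  VbrIX CGTA/0: at [43, 64, 189] ⇒ [43, 64, 189]
  SqiI GAACT/1: at [27, 49, 112, 119, 204] ⇒ [28, 50, 113, 120, 205]
  OquI GCTTC/4: at [4, 70, 127, 132, 139, 151, 162, 177] ⇒ [8, 74, 131, 136, 143, 155, 166, 181]

All cut coordinates (distinct, sorted): [8, 28, 39, 43, 50, 60, 64, 74, 82, 91, 107, 113, 120, 131, 136, 143, 155, 166, 174, 181, 185, 189, 200, 205]

Fragment lengths:
  [0,8): 8 bp
  [8,28): 20 bp
  [28,39): 11 bp
  [39,43): 4 bp
  [43,50): 7 bp
  [50,60): 10 bp
  [60,64): 4 bp
  [64,74): 10 bp
  [74,82): 8 bp
  [82,91): 9 bp
  [91,107): 16 bp
  [107,113): 6 bp
  [113,120): 7 bp
  [120,131): 11 bp
  [131,136): 5 bp
  [136,143): 7 bp
  [143,155): 12 bp
  [155,166): 11 bp
  [166,174): 8 bp
  [174,181): 7 bp
  [181,185): 4 bp
  [185,189): 4 bp
  [189,200): 11 bp
  [200,205): 5 bp
  [205,210): 5 bp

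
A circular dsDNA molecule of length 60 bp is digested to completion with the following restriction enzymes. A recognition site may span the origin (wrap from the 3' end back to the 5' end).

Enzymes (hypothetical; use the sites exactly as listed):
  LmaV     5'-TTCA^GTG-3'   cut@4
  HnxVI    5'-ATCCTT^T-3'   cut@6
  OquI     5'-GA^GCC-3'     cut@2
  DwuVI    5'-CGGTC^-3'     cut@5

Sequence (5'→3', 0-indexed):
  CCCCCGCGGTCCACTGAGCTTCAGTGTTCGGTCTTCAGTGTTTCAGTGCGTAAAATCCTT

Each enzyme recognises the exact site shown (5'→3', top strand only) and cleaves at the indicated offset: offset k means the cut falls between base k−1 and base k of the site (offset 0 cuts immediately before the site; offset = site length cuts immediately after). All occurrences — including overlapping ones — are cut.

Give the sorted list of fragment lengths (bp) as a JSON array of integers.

Per-enzyme occurrences:
  LmaV (TTCAGTG, off=4): starts [19, 33, 41] → cuts [23, 37, 45]
  HnxVI (ATCCTTT, off=6): no sites
  OquI (GAGCC, off=2): no sites
  DwuVI (CGGTC, off=5): starts [6, 28] → cuts [11, 33]

All cut coordinates (distinct, sorted): [11, 23, 33, 37, 45]

Fragments:
  11→23: 12 bp
  23→33: 10 bp
  33→37: 4 bp
  37→45: 8 bp
  45→11 (wrap): 60-45+11 = 26 bp

[4,8,10,12,26]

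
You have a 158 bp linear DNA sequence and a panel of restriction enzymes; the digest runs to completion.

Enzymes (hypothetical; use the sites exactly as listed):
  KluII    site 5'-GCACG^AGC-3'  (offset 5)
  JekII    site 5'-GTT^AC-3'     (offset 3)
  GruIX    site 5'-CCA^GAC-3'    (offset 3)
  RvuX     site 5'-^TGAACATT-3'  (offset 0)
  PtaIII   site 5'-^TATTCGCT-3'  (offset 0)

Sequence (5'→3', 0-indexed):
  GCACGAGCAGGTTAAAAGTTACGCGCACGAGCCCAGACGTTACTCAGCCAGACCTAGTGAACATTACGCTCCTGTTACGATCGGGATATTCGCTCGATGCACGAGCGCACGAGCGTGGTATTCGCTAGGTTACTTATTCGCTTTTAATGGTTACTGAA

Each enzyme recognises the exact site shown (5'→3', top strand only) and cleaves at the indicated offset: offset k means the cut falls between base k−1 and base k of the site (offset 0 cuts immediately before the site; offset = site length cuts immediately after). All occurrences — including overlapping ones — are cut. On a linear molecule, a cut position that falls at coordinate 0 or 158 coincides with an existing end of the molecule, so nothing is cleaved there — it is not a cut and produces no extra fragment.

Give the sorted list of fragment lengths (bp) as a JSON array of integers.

[3,5,6,6,6,7,7,8,9,9,10,13,15,17,18,19]

Site scan:
  KluII GCACGAGC/5: at [0, 24, 98, 106] ⇒ [5, 29, 103, 111]
  JekII GTTAC/3: at [17, 38, 73, 128, 149] ⇒ [20, 41, 76, 131, 152]
  GruIX CCAGAC/3: at [32, 47] ⇒ [35, 50]
  RvuX TGAACATT/0: at [57] ⇒ [57]
  PtaIII TATTCGCT/0: at [86, 118, 134] ⇒ [86, 118, 134]

Pooled cuts: [5, 20, 29, 35, 41, 50, 57, 76, 86, 103, 111, 118, 131, 134, 152]

Fragment lengths:
  [0,5): 5 bp
  [5,20): 15 bp
  [20,29): 9 bp
  [29,35): 6 bp
  [35,41): 6 bp
  [41,50): 9 bp
  [50,57): 7 bp
  [57,76): 19 bp
  [76,86): 10 bp
  [86,103): 17 bp
  [103,111): 8 bp
  [111,118): 7 bp
  [118,131): 13 bp
  [131,134): 3 bp
  [134,152): 18 bp
  [152,158): 6 bp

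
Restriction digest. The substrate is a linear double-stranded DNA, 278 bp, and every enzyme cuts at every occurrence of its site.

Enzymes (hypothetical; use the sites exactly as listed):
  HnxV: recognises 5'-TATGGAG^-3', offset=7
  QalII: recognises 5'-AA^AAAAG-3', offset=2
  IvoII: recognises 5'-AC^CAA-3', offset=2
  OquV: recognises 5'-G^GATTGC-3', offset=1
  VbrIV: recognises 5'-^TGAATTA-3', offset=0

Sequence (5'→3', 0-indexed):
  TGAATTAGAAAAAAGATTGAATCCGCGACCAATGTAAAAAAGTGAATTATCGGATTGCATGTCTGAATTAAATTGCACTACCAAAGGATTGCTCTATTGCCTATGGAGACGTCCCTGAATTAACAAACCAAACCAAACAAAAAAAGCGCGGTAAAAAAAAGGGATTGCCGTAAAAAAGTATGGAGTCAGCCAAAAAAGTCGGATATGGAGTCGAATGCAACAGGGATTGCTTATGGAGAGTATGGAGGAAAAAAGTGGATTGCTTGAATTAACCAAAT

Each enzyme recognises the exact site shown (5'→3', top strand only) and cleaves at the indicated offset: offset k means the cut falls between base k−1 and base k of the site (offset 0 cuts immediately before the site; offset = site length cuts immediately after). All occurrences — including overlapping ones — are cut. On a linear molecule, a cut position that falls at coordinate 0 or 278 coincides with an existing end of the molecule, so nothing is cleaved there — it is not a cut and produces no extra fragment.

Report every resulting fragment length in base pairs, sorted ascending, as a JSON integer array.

Scan for sites:
  HnxV TATGGAG/7: at [101, 178, 203, 231, 240] ⇒ [108, 185, 210, 238, 247]
  QalII AAAAAAG/2: at [8, 35, 139, 154, 171, 191, 248] ⇒ [10, 37, 141, 156, 173, 193, 250]
  IvoII ACCAA/2: at [27, 79, 126, 131, 271] ⇒ [29, 81, 128, 133, 273]
  OquV GGATTGC/1: at [51, 85, 161, 223, 256] ⇒ [52, 86, 162, 224, 257]
  VbrIV TGAATTA/0: at [0, 42, 63, 115, 264] ⇒ [42, 63, 115, 264] (position 0 is a terminus of the linear molecule — no cut)

Pooled cuts: [10, 29, 37, 42, 52, 63, 81, 86, 108, 115, 128, 133, 141, 156, 162, 173, 185, 193, 210, 224, 238, 247, 250, 257, 264, 273]

Fragment lengths:
  [0,10): 10 bp
  [10,29): 19 bp
  [29,37): 8 bp
  [37,42): 5 bp
  [42,52): 10 bp
  [52,63): 11 bp
  [63,81): 18 bp
  [81,86): 5 bp
  [86,108): 22 bp
  [108,115): 7 bp
  [115,128): 13 bp
  [128,133): 5 bp
  [133,141): 8 bp
  [141,156): 15 bp
  [156,162): 6 bp
  [162,173): 11 bp
  [173,185): 12 bp
  [185,193): 8 bp
  [193,210): 17 bp
  [210,224): 14 bp
  [224,238): 14 bp
  [238,247): 9 bp
  [247,250): 3 bp
  [250,257): 7 bp
  [257,264): 7 bp
  [264,273): 9 bp
  [273,278): 5 bp

[3,5,5,5,5,6,7,7,7,8,8,8,9,9,10,10,11,11,12,13,14,14,15,17,18,19,22]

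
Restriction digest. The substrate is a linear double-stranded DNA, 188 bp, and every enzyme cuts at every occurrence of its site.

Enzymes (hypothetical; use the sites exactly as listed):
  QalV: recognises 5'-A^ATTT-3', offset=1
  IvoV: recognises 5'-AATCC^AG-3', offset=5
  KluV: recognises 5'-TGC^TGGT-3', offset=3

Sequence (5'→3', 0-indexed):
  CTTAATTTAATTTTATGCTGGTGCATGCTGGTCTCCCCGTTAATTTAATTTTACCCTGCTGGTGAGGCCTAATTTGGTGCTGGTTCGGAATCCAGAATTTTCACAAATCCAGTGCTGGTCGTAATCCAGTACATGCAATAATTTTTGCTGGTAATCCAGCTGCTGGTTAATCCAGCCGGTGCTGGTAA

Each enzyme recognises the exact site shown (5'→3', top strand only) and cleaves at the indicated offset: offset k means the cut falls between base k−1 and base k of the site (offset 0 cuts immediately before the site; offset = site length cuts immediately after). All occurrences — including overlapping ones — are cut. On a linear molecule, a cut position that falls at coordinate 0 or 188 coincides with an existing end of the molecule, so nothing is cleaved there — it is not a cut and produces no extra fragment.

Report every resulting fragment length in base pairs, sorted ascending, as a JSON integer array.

[3,4,5,5,5,6,6,8,9,9,9,9,10,10,12,12,12,13,13,14,14]

Scan for sites:
  QalV AATTT/1: at [3, 8, 41, 46, 70, 95, 139] ⇒ [4, 9, 42, 47, 71, 96, 140]
  IvoV AATCCAG/5: at [88, 105, 122, 152, 168] ⇒ [93, 110, 127, 157, 173]
  KluV TGCTGGT/3: at [15, 25, 56, 77, 112, 145, 160, 179] ⇒ [18, 28, 59, 80, 115, 148, 163, 182]

Pooled cuts: [4, 9, 18, 28, 42, 47, 59, 71, 80, 93, 96, 110, 115, 127, 140, 148, 157, 163, 173, 182]

Fragments:
  [0,4): 4 bp
  [4,9): 5 bp
  [9,18): 9 bp
  [18,28): 10 bp
  [28,42): 14 bp
  [42,47): 5 bp
  [47,59): 12 bp
  [59,71): 12 bp
  [71,80): 9 bp
  [80,93): 13 bp
  [93,96): 3 bp
  [96,110): 14 bp
  [110,115): 5 bp
  [115,127): 12 bp
  [127,140): 13 bp
  [140,148): 8 bp
  [148,157): 9 bp
  [157,163): 6 bp
  [163,173): 10 bp
  [173,182): 9 bp
  [182,188): 6 bp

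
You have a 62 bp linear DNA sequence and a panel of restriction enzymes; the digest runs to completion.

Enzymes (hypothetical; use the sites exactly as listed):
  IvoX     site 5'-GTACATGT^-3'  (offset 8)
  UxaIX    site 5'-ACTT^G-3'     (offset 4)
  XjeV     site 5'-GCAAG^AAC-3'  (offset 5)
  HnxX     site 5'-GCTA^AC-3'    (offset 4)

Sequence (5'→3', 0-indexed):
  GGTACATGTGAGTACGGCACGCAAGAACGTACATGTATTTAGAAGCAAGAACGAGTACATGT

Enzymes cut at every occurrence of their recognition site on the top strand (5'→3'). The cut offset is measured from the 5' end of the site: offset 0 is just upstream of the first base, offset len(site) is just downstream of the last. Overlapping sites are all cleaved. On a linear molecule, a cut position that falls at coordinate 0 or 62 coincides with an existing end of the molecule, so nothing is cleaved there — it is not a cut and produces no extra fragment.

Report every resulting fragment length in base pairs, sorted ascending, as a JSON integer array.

[9,11,13,13,16]

Scan for sites:
  IvoX (GTACATGT, off=8): starts [1, 28, 54] → cuts [9, 36] (position 62 is a terminus of the linear molecule — no cut)
  UxaIX (ACTTG, off=4): no sites
  XjeV (GCAAGAAC, off=5): starts [20, 44] → cuts [25, 49]
  HnxX (GCTAAC, off=4): no sites

Pooled cuts: [9, 25, 36, 49]

Fragment lengths:
  [0,9): 9 bp
  [9,25): 16 bp
  [25,36): 11 bp
  [36,49): 13 bp
  [49,62): 13 bp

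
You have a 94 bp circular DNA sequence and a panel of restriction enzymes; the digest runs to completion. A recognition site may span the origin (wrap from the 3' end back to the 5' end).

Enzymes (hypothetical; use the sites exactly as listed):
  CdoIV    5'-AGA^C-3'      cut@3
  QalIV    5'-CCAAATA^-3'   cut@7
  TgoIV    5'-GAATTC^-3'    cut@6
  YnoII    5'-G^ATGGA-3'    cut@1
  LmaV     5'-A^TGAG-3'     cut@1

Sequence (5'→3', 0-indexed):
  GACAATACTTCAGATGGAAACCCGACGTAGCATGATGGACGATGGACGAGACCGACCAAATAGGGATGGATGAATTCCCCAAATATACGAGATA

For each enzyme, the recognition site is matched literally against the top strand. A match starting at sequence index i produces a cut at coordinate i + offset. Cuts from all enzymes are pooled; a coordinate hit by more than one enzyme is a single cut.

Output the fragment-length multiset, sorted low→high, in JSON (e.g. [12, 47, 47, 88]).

Site scan:
  CdoIV (AGAC, off=3): starts [48, 93] → cuts [2, 51]
  QalIV (CCAAATA, off=7): starts [55, 78] → cuts [62, 85]
  TgoIV (GAATTC, off=6): starts [71] → cuts [77]
  YnoII (GATGGA, off=1): starts [12, 33, 40, 64] → cuts [13, 34, 41, 65]
  LmaV (ATGAG, off=1): no sites

All cut coordinates (distinct, sorted): [2, 13, 34, 41, 51, 62, 65, 77, 85]

Fragments:
  2→13: 11 bp
  13→34: 21 bp
  34→41: 7 bp
  41→51: 10 bp
  51→62: 11 bp
  62→65: 3 bp
  65→77: 12 bp
  77→85: 8 bp
  85→2 (wrap): 94-85+2 = 11 bp

[3,7,8,10,11,11,11,12,21]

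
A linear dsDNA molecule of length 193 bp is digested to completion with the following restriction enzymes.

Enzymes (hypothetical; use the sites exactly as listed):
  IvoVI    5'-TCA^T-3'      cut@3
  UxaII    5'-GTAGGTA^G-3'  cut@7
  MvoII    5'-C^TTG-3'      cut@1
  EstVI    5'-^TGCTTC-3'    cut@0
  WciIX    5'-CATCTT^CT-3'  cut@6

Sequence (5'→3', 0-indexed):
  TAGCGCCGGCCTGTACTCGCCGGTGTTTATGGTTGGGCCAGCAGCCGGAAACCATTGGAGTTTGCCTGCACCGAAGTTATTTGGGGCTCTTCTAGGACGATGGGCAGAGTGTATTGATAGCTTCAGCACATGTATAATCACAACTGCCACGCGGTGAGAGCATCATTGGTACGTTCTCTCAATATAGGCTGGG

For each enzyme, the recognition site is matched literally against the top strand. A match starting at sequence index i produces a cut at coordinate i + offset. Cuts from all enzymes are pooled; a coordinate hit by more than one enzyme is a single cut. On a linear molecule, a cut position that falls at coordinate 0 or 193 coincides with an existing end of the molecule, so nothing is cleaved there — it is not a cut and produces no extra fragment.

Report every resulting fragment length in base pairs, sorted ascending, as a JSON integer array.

[28,165]

Site scan:
  IvoVI TCAT/3: at [162] ⇒ [165]
  UxaII (GTAGGTAG, off=7): no sites
  MvoII (CTTG, off=1): no sites
  EstVI (TGCTTC, off=0): no sites
  WciIX (CATCTTCT, off=6): no sites

All cut coordinates (distinct, sorted): [165]

Fragment lengths:
  [0,165): 165 bp
  [165,193): 28 bp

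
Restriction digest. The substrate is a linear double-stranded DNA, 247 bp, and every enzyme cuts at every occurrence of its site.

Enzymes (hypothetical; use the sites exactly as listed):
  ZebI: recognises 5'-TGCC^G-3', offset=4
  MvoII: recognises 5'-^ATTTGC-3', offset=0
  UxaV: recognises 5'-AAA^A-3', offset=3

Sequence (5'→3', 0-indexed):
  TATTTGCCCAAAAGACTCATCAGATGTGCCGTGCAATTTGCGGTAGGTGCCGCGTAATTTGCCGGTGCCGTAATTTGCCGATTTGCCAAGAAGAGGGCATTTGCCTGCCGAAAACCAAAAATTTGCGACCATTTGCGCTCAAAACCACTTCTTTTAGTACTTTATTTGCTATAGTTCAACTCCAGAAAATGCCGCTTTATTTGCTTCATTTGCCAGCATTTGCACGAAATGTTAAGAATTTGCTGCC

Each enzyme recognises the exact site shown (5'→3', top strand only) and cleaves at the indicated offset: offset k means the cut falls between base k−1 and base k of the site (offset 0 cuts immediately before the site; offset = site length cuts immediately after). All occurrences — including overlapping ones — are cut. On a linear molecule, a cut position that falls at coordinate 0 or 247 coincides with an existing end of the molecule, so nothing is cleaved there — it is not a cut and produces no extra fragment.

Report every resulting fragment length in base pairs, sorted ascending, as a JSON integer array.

[1,1,1,3,4,5,5,5,5,6,6,7,7,9,10,10,10,11,11,13,16,18,18,20,20,25]

Site scan:
  ZebI (TGCCG, off=4): starts [26, 47, 59, 65, 75, 105, 189] → cuts [30, 51, 63, 69, 79, 109, 193]
  MvoII (ATTTGC, off=0): starts [1, 35, 56, 72, 80, 98, 120, 130, 163, 198, 207, 217, 237] → cuts [1, 35, 56, 72, 80, 98, 120, 130, 163, 198, 207, 217, 237]
  UxaV (AAAA, off=3): starts [9, 110, 116, 117, 140, 185] → cuts [12, 113, 119, 120, 143, 188]

All cut coordinates (distinct, sorted): [1, 12, 30, 35, 51, 56, 63, 69, 72, 79, 80, 98, 109, 113, 119, 120, 130, 143, 163, 188, 193, 198, 207, 217, 237]

Fragment lengths:
  [0,1): 1 bp
  [1,12): 11 bp
  [12,30): 18 bp
  [30,35): 5 bp
  [35,51): 16 bp
  [51,56): 5 bp
  [56,63): 7 bp
  [63,69): 6 bp
  [69,72): 3 bp
  [72,79): 7 bp
  [79,80): 1 bp
  [80,98): 18 bp
  [98,109): 11 bp
  [109,113): 4 bp
  [113,119): 6 bp
  [119,120): 1 bp
  [120,130): 10 bp
  [130,143): 13 bp
  [143,163): 20 bp
  [163,188): 25 bp
  [188,193): 5 bp
  [193,198): 5 bp
  [198,207): 9 bp
  [207,217): 10 bp
  [217,237): 20 bp
  [237,247): 10 bp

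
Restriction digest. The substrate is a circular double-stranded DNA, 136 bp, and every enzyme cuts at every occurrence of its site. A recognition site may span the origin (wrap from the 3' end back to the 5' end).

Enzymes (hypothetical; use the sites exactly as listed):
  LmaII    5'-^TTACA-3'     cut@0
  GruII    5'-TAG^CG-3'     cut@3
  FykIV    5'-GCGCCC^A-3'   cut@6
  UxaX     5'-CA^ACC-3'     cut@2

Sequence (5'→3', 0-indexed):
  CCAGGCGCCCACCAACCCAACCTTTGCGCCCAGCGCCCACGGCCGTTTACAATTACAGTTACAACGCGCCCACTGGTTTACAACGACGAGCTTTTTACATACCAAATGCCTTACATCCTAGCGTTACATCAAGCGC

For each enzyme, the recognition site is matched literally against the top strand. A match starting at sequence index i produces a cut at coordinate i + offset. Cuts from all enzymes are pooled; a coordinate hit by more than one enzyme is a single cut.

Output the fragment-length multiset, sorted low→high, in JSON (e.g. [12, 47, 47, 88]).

[2,4,5,6,6,6,7,8,8,11,12,13,15,16,17]

Per-enzyme occurrences:
  LmaII (TTACA, off=0): starts [46, 52, 58, 77, 94, 110, 123] → cuts [46, 52, 58, 77, 94, 110, 123]
  GruII (TAGCG, off=3): starts [118] → cuts [121]
  FykIV (GCGCCCA, off=6): starts [4, 25, 32, 65, 132] → cuts [2, 10, 31, 38, 71]
  UxaX (CAACC, off=2): starts [12, 17] → cuts [14, 19]

All cut coordinates (distinct, sorted): [2, 10, 14, 19, 31, 38, 46, 52, 58, 71, 77, 94, 110, 121, 123]

Fragments:
  2→10: 8 bp
  10→14: 4 bp
  14→19: 5 bp
  19→31: 12 bp
  31→38: 7 bp
  38→46: 8 bp
  46→52: 6 bp
  52→58: 6 bp
  58→71: 13 bp
  71→77: 6 bp
  77→94: 17 bp
  94→110: 16 bp
  110→121: 11 bp
  121→123: 2 bp
  123→2 (wrap): 136-123+2 = 15 bp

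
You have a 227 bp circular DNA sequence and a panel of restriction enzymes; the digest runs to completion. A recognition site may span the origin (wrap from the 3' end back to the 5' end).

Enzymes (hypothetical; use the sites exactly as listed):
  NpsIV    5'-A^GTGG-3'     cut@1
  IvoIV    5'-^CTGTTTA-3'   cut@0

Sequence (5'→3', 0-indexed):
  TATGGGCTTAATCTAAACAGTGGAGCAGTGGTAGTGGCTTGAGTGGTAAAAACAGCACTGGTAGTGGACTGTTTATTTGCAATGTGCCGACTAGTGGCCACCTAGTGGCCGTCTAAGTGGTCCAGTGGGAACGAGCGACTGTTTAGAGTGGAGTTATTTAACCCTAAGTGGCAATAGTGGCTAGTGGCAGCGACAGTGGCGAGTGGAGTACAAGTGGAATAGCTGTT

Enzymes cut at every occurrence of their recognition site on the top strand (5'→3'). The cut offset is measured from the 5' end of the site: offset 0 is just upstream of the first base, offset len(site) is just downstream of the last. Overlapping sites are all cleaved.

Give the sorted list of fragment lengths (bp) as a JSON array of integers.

Site scan:
  NpsIV (AGTGG, off=1): starts [18, 26, 32, 41, 62, 92, 103, 115, 123, 146, 166, 175, 182, 194, 201, 212] → cuts [19, 27, 33, 42, 63, 93, 104, 116, 124, 147, 167, 176, 183, 195, 202, 213]
  IvoIV (CTGTTTA, off=0): starts [68, 138, 222] → cuts [68, 138, 222]

All cut coordinates (distinct, sorted): [19, 27, 33, 42, 63, 68, 93, 104, 116, 124, 138, 147, 167, 176, 183, 195, 202, 213, 222]

Fragments:
  19→27: 8 bp
  27→33: 6 bp
  33→42: 9 bp
  42→63: 21 bp
  63→68: 5 bp
  68→93: 25 bp
  93→104: 11 bp
  104→116: 12 bp
  116→124: 8 bp
  124→138: 14 bp
  138→147: 9 bp
  147→167: 20 bp
  167→176: 9 bp
  176→183: 7 bp
  183→195: 12 bp
  195→202: 7 bp
  202→213: 11 bp
  213→222: 9 bp
  222→19 (wrap): 227-222+19 = 24 bp

[5,6,7,7,8,8,9,9,9,9,11,11,12,12,14,20,21,24,25]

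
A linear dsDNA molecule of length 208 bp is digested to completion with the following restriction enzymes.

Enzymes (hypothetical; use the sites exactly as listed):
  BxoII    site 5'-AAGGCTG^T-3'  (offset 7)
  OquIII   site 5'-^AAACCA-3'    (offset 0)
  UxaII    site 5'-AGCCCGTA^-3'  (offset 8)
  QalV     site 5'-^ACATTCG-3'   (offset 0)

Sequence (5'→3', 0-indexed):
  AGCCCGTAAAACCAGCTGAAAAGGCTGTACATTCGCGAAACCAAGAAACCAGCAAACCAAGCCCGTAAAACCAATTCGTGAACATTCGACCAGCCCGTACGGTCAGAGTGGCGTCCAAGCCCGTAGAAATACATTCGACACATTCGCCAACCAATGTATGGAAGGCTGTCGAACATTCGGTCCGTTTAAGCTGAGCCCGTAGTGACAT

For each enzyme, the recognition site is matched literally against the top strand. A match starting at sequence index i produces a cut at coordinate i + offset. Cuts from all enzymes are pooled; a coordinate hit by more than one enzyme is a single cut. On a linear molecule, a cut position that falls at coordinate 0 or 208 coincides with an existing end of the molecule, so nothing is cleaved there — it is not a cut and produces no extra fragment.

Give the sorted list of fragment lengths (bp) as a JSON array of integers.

[1,4,5,7,8,8,8,9,9,14,14,18,19,26,29,29]

Per-enzyme occurrences:
  BxoII (AAGGCTGT, off=7): starts [20, 161] → cuts [27, 168]
  OquIII (AAACCA, off=0): starts [8, 37, 45, 53, 67] → cuts [8, 37, 45, 53, 67]
  UxaII (AGCCCGTA, off=8): starts [0, 59, 91, 117, 193] → cuts [8, 67, 99, 125, 201]
  QalV (ACATTCG, off=0): starts [28, 81, 130, 139, 172] → cuts [28, 81, 130, 139, 172]

All cut coordinates (distinct, sorted): [8, 27, 28, 37, 45, 53, 67, 81, 99, 125, 130, 139, 168, 172, 201]

Fragment lengths:
  [0,8): 8 bp
  [8,27): 19 bp
  [27,28): 1 bp
  [28,37): 9 bp
  [37,45): 8 bp
  [45,53): 8 bp
  [53,67): 14 bp
  [67,81): 14 bp
  [81,99): 18 bp
  [99,125): 26 bp
  [125,130): 5 bp
  [130,139): 9 bp
  [139,168): 29 bp
  [168,172): 4 bp
  [172,201): 29 bp
  [201,208): 7 bp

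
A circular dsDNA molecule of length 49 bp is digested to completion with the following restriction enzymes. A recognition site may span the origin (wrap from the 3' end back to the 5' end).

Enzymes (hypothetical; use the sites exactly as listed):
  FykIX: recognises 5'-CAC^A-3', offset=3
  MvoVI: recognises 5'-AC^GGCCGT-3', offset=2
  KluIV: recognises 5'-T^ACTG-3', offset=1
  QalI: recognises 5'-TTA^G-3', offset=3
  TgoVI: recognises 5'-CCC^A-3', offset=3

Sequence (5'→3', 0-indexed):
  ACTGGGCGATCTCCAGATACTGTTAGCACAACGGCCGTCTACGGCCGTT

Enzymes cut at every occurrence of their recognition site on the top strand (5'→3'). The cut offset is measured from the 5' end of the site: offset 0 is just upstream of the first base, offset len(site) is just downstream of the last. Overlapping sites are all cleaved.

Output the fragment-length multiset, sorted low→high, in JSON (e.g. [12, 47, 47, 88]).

Site scan:
  FykIX CACA/3: at [26] ⇒ [29]
  MvoVI ACGGCCGT/2: at [30, 40] ⇒ [32, 42]
  KluIV TACTG/1: at [17, 48] ⇒ [0, 18]
  QalI TTAG/3: at [22] ⇒ [25]
  TgoVI (CCCA, off=3): no sites

Pooled cuts: [0, 18, 25, 29, 32, 42]

Fragment lengths:
  0→18: 18 bp
  18→25: 7 bp
  25→29: 4 bp
  29→32: 3 bp
  32→42: 10 bp
  42→0 (wrap): 49-42+0 = 7 bp

[3,4,7,7,10,18]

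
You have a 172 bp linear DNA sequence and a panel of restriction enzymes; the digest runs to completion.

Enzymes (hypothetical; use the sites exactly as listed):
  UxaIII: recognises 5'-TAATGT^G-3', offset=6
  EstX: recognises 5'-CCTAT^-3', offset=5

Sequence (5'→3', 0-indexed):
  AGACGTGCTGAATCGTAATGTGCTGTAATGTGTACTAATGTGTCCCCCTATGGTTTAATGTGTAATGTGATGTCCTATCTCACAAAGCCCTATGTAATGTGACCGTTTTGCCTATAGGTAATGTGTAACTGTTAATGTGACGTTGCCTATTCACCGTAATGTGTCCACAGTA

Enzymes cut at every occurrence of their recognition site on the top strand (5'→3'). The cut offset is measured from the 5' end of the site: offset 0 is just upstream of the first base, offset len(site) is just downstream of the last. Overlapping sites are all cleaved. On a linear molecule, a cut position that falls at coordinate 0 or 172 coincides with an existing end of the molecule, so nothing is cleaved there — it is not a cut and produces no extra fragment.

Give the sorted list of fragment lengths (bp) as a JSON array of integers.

[7,7,9,10,10,10,10,10,10,12,12,14,15,15,21]

Scan for sites:
  UxaIII TAATGTG/6: at [15, 25, 35, 55, 62, 94, 118, 132, 156] ⇒ [21, 31, 41, 61, 68, 100, 124, 138, 162]
  EstX CCTAT/5: at [46, 73, 88, 110, 145] ⇒ [51, 78, 93, 115, 150]

Pooled cuts: [21, 31, 41, 51, 61, 68, 78, 93, 100, 115, 124, 138, 150, 162]

Fragment lengths:
  [0,21): 21 bp
  [21,31): 10 bp
  [31,41): 10 bp
  [41,51): 10 bp
  [51,61): 10 bp
  [61,68): 7 bp
  [68,78): 10 bp
  [78,93): 15 bp
  [93,100): 7 bp
  [100,115): 15 bp
  [115,124): 9 bp
  [124,138): 14 bp
  [138,150): 12 bp
  [150,162): 12 bp
  [162,172): 10 bp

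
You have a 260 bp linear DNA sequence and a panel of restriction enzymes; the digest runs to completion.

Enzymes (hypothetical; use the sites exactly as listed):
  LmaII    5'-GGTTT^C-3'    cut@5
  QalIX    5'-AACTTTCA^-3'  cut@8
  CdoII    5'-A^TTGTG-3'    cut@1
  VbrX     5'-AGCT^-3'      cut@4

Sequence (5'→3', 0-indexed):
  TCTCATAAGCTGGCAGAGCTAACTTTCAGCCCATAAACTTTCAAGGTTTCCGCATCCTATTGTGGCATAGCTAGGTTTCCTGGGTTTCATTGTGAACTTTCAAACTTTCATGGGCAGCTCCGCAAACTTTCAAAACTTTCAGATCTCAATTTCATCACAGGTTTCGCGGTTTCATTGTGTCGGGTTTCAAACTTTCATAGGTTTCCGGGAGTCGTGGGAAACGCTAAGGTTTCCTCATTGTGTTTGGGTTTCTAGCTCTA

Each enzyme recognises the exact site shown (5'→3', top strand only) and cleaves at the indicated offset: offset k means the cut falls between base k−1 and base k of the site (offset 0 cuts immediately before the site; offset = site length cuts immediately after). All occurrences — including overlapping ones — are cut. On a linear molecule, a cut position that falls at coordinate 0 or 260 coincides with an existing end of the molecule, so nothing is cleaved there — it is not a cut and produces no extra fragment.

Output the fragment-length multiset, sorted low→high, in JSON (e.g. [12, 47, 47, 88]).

Site scan:
  LmaII (GGTTTC, off=5): starts [44, 73, 82, 159, 167, 182, 199, 227, 246] → cuts [49, 78, 87, 164, 172, 187, 204, 232, 251]
  QalIX (AACTTTCA, off=8): starts [20, 35, 94, 102, 124, 133, 189] → cuts [28, 43, 102, 110, 132, 141, 197]
  CdoII (ATTGTG, off=1): starts [58, 88, 173, 236] → cuts [59, 89, 174, 237]
  VbrX (AGCT, off=4): starts [7, 16, 68, 115, 253] → cuts [11, 20, 72, 119, 257]

All cut coordinates (distinct, sorted): [11, 20, 28, 43, 49, 59, 72, 78, 87, 89, 102, 110, 119, 132, 141, 164, 172, 174, 187, 197, 204, 232, 237, 251, 257]

Fragments:
  [0,11): 11 bp
  [11,20): 9 bp
  [20,28): 8 bp
  [28,43): 15 bp
  [43,49): 6 bp
  [49,59): 10 bp
  [59,72): 13 bp
  [72,78): 6 bp
  [78,87): 9 bp
  [87,89): 2 bp
  [89,102): 13 bp
  [102,110): 8 bp
  [110,119): 9 bp
  [119,132): 13 bp
  [132,141): 9 bp
  [141,164): 23 bp
  [164,172): 8 bp
  [172,174): 2 bp
  [174,187): 13 bp
  [187,197): 10 bp
  [197,204): 7 bp
  [204,232): 28 bp
  [232,237): 5 bp
  [237,251): 14 bp
  [251,257): 6 bp
  [257,260): 3 bp

[2,2,3,5,6,6,6,7,8,8,8,9,9,9,9,10,10,11,13,13,13,13,14,15,23,28]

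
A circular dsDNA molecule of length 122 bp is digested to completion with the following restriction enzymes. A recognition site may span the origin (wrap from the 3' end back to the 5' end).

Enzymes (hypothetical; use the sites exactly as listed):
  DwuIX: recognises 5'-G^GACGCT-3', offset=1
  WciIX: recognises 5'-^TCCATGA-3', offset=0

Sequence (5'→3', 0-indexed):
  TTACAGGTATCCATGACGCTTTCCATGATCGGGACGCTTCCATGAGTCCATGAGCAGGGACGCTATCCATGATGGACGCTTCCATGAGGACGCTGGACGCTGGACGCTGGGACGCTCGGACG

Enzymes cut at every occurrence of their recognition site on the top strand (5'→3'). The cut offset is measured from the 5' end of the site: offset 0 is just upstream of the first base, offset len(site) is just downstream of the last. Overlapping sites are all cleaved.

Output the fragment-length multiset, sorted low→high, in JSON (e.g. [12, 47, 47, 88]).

[6,6,7,7,7,8,8,8,9,11,12,12,21]

Site scan:
  DwuIX (GGACGCT, off=1): starts [31, 57, 73, 87, 94, 101, 109] → cuts [32, 58, 74, 88, 95, 102, 110]
  WciIX (TCCATGA, off=0): starts [9, 21, 38, 46, 65, 80] → cuts [9, 21, 38, 46, 65, 80]

Pooled cuts: [9, 21, 32, 38, 46, 58, 65, 74, 80, 88, 95, 102, 110]

Fragment lengths:
  9→21: 12 bp
  21→32: 11 bp
  32→38: 6 bp
  38→46: 8 bp
  46→58: 12 bp
  58→65: 7 bp
  65→74: 9 bp
  74→80: 6 bp
  80→88: 8 bp
  88→95: 7 bp
  95→102: 7 bp
  102→110: 8 bp
  110→9 (wrap): 122-110+9 = 21 bp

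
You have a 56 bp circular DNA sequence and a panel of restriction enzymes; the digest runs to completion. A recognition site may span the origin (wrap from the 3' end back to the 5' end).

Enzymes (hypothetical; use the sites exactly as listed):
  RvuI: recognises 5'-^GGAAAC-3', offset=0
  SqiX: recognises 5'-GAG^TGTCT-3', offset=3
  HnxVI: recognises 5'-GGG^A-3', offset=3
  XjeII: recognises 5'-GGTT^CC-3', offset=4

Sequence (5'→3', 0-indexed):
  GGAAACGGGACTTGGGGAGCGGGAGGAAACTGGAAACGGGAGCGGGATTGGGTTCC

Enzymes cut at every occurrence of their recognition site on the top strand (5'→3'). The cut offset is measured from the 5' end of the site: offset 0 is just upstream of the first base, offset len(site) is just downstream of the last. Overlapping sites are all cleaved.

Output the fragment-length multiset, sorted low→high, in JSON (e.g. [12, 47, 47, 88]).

[1,2,6,6,7,8,8,9,9]

Per-enzyme occurrences:
  RvuI GGAAAC/0: at [0, 24, 31] ⇒ [0, 24, 31]
  SqiX (GAGTGTCT, off=3): no sites
  HnxVI GGGA/3: at [6, 14, 20, 37, 43] ⇒ [9, 17, 23, 40, 46]
  XjeII GGTTCC/4: at [50] ⇒ [54]

Pooled cuts: [0, 9, 17, 23, 24, 31, 40, 46, 54]

Fragment lengths:
  0→9: 9 bp
  9→17: 8 bp
  17→23: 6 bp
  23→24: 1 bp
  24→31: 7 bp
  31→40: 9 bp
  40→46: 6 bp
  46→54: 8 bp
  54→0 (wrap): 56-54+0 = 2 bp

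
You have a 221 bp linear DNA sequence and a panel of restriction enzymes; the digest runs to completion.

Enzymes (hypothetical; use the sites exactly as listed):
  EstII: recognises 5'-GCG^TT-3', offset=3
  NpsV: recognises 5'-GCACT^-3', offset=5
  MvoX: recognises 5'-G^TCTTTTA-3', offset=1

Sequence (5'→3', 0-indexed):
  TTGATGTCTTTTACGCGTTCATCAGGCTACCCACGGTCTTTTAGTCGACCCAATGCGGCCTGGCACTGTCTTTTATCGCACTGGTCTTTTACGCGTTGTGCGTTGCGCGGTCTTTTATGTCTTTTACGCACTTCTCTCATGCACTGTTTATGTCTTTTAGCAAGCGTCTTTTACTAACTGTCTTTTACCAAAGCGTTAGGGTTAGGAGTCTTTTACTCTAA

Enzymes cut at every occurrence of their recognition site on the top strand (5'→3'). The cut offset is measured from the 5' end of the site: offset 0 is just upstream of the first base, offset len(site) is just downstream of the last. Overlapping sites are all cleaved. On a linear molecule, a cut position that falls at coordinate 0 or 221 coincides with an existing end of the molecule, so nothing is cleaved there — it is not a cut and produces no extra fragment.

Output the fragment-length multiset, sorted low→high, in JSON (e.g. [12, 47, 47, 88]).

[1,2,6,7,7,8,9,11,11,13,13,13,13,14,14,14,15,19,31]

Site scan:
  EstII GCGTT/3: at [14, 92, 99, 192] ⇒ [17, 95, 102, 195]
  NpsV GCACT/5: at [62, 77, 127, 140] ⇒ [67, 82, 132, 145]
  MvoX GTCTTTTA/1: at [5, 35, 67, 83, 109, 118, 151, 165, 179, 207] ⇒ [6, 36, 68, 84, 110, 119, 152, 166, 180, 208]

All cut coordinates (distinct, sorted): [6, 17, 36, 67, 68, 82, 84, 95, 102, 110, 119, 132, 145, 152, 166, 180, 195, 208]

Fragments:
  [0,6): 6 bp
  [6,17): 11 bp
  [17,36): 19 bp
  [36,67): 31 bp
  [67,68): 1 bp
  [68,82): 14 bp
  [82,84): 2 bp
  [84,95): 11 bp
  [95,102): 7 bp
  [102,110): 8 bp
  [110,119): 9 bp
  [119,132): 13 bp
  [132,145): 13 bp
  [145,152): 7 bp
  [152,166): 14 bp
  [166,180): 14 bp
  [180,195): 15 bp
  [195,208): 13 bp
  [208,221): 13 bp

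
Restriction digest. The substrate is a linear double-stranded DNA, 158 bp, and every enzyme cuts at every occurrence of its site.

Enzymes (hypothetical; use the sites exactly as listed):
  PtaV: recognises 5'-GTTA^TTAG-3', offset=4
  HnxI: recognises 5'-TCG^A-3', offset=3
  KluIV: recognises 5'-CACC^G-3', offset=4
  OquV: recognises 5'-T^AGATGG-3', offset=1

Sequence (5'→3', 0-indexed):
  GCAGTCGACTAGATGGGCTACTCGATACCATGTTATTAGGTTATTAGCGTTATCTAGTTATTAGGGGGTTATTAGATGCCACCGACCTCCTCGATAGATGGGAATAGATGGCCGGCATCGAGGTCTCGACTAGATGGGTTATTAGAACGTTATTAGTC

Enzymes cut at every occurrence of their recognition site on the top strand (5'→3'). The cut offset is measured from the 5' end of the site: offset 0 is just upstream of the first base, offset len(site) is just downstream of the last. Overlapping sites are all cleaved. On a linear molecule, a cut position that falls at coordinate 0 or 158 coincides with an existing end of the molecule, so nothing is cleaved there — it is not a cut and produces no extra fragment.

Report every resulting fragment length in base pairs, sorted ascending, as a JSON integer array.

[2,3,3,6,7,8,8,10,10,10,11,11,11,12,14,15,17]

Per-enzyme occurrences:
  PtaV (GTTATTAG, off=4): starts [31, 39, 56, 67, 137, 148] → cuts [35, 43, 60, 71, 141, 152]
  HnxI (TCGA, off=3): starts [4, 21, 90, 117, 125] → cuts [7, 24, 93, 120, 128]
  KluIV (CACCG, off=4): starts [79] → cuts [83]
  OquV (TAGATGG, off=1): starts [9, 94, 104, 130] → cuts [10, 95, 105, 131]

Pooled cuts: [7, 10, 24, 35, 43, 60, 71, 83, 93, 95, 105, 120, 128, 131, 141, 152]

Fragment lengths:
  [0,7): 7 bp
  [7,10): 3 bp
  [10,24): 14 bp
  [24,35): 11 bp
  [35,43): 8 bp
  [43,60): 17 bp
  [60,71): 11 bp
  [71,83): 12 bp
  [83,93): 10 bp
  [93,95): 2 bp
  [95,105): 10 bp
  [105,120): 15 bp
  [120,128): 8 bp
  [128,131): 3 bp
  [131,141): 10 bp
  [141,152): 11 bp
  [152,158): 6 bp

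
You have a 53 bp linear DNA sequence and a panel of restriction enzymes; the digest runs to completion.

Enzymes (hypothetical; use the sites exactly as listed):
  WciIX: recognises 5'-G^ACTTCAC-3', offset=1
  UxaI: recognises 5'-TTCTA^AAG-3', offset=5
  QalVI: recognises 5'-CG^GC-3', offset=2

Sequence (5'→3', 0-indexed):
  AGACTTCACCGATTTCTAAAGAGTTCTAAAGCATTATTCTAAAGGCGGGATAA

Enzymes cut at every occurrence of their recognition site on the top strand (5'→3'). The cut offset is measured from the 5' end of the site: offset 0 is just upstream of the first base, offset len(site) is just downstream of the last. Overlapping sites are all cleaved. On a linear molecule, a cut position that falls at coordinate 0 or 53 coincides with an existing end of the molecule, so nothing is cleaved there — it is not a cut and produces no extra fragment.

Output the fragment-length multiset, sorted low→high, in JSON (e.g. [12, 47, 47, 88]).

Per-enzyme occurrences:
  WciIX GACTTCAC/1: at [1] ⇒ [2]
  UxaI TTCTAAAG/5: at [13, 23, 36] ⇒ [18, 28, 41]
  QalVI (CGGC, off=2): no sites

Pooled cuts: [2, 18, 28, 41]

Fragment lengths:
  [0,2): 2 bp
  [2,18): 16 bp
  [18,28): 10 bp
  [28,41): 13 bp
  [41,53): 12 bp

[2,10,12,13,16]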